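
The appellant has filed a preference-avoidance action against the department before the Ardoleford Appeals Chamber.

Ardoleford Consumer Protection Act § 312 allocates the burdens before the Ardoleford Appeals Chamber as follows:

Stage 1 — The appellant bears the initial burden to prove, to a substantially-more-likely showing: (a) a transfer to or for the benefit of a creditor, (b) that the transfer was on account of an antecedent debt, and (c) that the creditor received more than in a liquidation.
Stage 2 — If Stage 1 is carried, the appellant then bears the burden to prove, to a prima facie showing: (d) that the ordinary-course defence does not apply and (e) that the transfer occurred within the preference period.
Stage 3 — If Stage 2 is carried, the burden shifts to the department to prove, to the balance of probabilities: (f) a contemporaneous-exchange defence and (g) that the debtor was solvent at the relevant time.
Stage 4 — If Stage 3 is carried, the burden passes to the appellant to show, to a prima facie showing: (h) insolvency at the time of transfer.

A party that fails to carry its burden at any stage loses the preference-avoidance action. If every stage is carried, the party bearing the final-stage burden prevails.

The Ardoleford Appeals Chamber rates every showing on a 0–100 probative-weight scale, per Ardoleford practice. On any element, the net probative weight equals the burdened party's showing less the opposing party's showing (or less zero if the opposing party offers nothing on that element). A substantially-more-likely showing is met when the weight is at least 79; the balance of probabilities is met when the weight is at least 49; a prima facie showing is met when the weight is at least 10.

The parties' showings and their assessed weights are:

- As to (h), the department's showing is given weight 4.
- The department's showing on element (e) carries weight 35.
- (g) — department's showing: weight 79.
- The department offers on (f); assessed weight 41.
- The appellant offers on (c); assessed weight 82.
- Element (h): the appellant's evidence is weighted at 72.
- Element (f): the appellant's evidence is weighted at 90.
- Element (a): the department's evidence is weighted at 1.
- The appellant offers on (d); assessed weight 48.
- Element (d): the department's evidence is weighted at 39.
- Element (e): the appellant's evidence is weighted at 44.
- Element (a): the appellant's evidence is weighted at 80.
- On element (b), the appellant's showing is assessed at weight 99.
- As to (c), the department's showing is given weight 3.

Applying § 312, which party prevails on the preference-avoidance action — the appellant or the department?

Stage 1 (appellant, a substantially-more-likely showing, weight is at least 79): (a) net 80−1=79 ≥ 79 — meets; (b) 99 ≥ 79 — meets; (c) net 82−3=79 ≥ 79 — meets.
  Stage 1 is satisfied; the appellant continues to bear the burden.
Stage 2 (appellant, a prima facie showing, weight is at least 10): (d) net 48−39=9 < 10 — fails; (e) net 44−35=9 < 10 — fails.
  Stage 2 not carried; the appellant fails its burden.
So the department prevails.

department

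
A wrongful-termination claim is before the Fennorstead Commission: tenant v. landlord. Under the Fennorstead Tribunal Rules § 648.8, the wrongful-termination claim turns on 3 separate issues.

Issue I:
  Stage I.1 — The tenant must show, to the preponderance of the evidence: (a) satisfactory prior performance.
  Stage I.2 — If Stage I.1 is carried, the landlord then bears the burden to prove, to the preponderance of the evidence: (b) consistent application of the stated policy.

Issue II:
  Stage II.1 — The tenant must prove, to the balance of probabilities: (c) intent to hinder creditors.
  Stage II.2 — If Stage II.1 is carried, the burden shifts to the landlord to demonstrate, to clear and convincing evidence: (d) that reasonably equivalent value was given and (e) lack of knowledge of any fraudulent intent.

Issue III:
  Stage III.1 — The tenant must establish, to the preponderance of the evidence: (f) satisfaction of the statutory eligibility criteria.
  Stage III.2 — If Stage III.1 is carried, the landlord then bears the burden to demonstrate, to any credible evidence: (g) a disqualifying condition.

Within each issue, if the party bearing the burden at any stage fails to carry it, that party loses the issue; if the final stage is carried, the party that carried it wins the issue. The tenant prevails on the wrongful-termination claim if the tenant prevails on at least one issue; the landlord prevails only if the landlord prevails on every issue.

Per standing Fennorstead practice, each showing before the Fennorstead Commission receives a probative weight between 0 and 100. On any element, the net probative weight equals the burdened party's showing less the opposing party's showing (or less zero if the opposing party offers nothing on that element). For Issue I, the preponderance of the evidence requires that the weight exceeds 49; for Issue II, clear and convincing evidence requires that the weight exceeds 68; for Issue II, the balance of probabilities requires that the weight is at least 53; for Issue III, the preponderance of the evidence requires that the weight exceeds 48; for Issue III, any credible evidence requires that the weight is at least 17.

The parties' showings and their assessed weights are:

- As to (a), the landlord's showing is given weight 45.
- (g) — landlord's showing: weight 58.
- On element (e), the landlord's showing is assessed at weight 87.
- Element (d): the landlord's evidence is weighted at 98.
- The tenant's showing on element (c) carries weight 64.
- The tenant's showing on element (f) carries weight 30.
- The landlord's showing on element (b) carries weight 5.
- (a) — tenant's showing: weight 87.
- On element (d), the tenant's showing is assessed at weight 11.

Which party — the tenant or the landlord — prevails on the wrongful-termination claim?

landlord

— Issue I —
Stage I.1 — burden on tenant; standard: the preponderance of the evidence (weight exceeds 49).
    (a): 87 − 45 = 42 ≤ 49 [not met]
  Stage I.1 not carried; the tenant fails its burden.
The analysis ends at Stage I.1; the landlord prevails on this issue.
— Issue II —
Stage II.1 (tenant, the balance of probabilities, weight is at least 53): (c) 64 ≥ 53 — meets.
  Stage II.1 carried; the burden shifts to the landlord.
Stage II.2 (landlord, clear and convincing evidence, weight exceeds 68): (d) net 98−11=87 > 68 — meets; (e) 87 > 68 — meets.
  The landlord carries the last stage.
Every stage carried; the landlord prevails on this issue.
— Issue III —
At Stage III.1 the tenant must meet the preponderance of the evidence (weight exceeds 48): on (f) the weight is 30, which does not exceed 48, so (f) does not meet the standard.
  The tenant does not carry Stage III.1.
The landlord prevails on this issue.
Per-issue: Issue I → landlord; Issue II → landlord; Issue III → landlord. The tenant must prevail on at least one issue; overall, the landlord prevails.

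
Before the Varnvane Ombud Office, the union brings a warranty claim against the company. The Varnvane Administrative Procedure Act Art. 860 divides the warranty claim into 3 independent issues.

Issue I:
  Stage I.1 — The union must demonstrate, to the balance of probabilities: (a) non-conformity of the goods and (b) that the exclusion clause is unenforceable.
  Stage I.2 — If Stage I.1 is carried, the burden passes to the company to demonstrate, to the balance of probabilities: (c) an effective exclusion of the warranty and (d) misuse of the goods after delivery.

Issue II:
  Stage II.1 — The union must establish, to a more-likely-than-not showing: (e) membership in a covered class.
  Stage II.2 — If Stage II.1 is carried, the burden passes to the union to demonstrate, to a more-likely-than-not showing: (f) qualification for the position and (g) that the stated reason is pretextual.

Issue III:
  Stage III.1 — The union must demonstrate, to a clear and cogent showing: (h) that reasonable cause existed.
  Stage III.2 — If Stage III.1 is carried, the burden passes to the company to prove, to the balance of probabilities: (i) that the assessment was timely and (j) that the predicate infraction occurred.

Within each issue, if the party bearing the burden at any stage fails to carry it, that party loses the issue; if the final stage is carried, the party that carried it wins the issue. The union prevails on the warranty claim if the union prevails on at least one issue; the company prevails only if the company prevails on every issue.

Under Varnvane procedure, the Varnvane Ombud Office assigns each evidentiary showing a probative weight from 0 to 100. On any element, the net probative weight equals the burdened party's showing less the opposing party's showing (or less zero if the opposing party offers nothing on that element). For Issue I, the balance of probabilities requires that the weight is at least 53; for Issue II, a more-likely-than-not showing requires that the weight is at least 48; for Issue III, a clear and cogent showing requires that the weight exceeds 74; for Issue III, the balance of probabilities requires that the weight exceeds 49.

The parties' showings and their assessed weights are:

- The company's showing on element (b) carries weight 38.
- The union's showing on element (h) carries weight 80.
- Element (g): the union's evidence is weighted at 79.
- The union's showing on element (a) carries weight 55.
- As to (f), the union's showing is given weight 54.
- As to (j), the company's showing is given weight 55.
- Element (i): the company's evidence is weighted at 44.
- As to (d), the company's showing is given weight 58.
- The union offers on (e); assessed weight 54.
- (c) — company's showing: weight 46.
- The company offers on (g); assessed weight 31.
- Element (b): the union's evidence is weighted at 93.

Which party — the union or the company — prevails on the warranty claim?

union

— Issue I —
At Stage I.1 the union must meet the balance of probabilities (weight is at least 53): on (a) the weight is 55, ≥ 53, so (a) meets the standard; on (b) the weight is 93 less the opposing 38 gives net 55, ≥ 53, so (b) meets the standard.
  Stage I.1 is satisfied; the onus moves to the company.
At Stage I.2 the company must meet the balance of probabilities (weight is at least 53): on (c) the weight is 46, which does not reach 53, so (c) does not meet the standard; on (d) the weight is 58, ≥ 53, so (d) meets the standard.
  Stage I.2 not carried; the company fails its burden.
So the union prevails on this issue.
— Issue II —
Stage II.1 — burden on union; standard: a more-likely-than-not showing (weight is at least 48).
    (e): 54 ≥ 48 [met]
  All elements met. The union retains the burden for Stage II.2.
Stage II.2 — burden on union; standard: a more-likely-than-not showing (weight is at least 48).
    (f): 54 ≥ 48 [met]
    (g): 79 − 31 = 48 ≥ 48 [met]
  Stage II.2 carried; the final stage is satisfied.
Every stage carried; the union prevails on this issue.
— Issue III —
Stage III.1 — burden on union; standard: a clear and cogent showing (weight exceeds 74).
    (h): 80 > 74 [met]
  Stage III.1 is satisfied; the onus moves to the company.
Stage III.2 — burden on company; standard: the balance of probabilities (weight exceeds 49).
    (i): 44 ≤ 49 [not met]
    (j): 55 > 49 [met]
  The company does not carry Stage III.2.
The analysis ends at Stage III.2; the union prevails on this issue.
Per-issue: Issue I → union; Issue II → union; Issue III → union. The union must prevail on at least one issue; overall, the union prevails.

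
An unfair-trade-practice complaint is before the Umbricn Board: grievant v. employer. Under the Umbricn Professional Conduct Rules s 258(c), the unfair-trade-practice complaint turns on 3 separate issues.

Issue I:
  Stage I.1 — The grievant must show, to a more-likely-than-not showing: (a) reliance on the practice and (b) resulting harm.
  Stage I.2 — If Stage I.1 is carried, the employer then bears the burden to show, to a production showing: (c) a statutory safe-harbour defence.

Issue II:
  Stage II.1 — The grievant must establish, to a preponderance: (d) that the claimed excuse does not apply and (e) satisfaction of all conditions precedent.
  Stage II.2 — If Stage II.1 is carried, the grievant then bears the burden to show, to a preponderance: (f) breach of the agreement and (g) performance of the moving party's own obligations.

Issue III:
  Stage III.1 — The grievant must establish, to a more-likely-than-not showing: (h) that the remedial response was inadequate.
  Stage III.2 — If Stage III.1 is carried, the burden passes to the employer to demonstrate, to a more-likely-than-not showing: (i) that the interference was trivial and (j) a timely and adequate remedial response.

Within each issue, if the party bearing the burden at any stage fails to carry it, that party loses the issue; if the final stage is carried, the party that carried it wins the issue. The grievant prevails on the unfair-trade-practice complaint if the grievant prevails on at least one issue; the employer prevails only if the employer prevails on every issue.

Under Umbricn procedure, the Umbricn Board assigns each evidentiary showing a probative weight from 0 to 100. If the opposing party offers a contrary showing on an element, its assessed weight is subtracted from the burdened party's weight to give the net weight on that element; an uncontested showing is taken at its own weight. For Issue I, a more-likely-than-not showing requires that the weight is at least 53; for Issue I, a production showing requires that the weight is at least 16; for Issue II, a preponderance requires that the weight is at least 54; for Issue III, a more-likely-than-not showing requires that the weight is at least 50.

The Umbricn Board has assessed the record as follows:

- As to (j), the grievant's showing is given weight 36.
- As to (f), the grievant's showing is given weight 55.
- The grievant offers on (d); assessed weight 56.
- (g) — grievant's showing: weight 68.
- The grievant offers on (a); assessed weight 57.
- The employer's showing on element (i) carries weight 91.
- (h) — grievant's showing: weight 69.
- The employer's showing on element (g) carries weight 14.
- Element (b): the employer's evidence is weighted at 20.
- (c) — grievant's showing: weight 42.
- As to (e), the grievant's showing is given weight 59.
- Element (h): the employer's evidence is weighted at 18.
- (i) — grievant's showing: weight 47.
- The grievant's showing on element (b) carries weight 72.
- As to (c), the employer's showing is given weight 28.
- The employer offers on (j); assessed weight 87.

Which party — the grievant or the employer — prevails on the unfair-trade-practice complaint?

— Issue I —
Stage I.1 — burden on grievant; standard: a more-likely-than-not showing (weight is at least 53).
    (a): 57 ≥ 53 [met]
    (b): 72 − 20 = 52 < 53 [not met]
  The grievant does not carry Stage I.1.
The employer prevails on this issue.
— Issue II —
At Stage II.1 the grievant must meet a preponderance (weight is at least 54): on (d) the weight is 56, ≥ 54, so (d) meets the standard; on (e) the weight is 59, which does reach 54, so (e) meets the standard.
  Stage II.1 is satisfied; the grievant continues to bear the burden.
At Stage II.2 the grievant must meet a preponderance (weight is at least 54): on (f) the weight is 55, which does reach 54, so (f) meets the standard; on (g) the weight is 68 less the opposing 14 gives net 54, which does reach 54, so (g) meets the standard.
  The grievant carries the last stage.
With every stage satisfied, the grievant prevails on this issue.
— Issue III —
Stage III.1 — burden on grievant; standard: a more-likely-than-not showing (weight is at least 50).
    (h): 69 − 18 = 51 ≥ 50 [met]
  Stage III.1 carried; the burden shifts to the employer.
Stage III.2 — burden on employer; standard: a more-likely-than-not showing (weight is at least 50).
    (i): 91 − 47 = 44 < 50 [not met]
    (j): 87 − 36 = 51 ≥ 50 [met]
  Stage III.2 not carried; the employer fails its burden.
So the grievant prevails on this issue.
Per-issue: Issue I → employer; Issue II → grievant; Issue III → grievant. The grievant must prevail on at least one issue; overall, the grievant prevails.

grievant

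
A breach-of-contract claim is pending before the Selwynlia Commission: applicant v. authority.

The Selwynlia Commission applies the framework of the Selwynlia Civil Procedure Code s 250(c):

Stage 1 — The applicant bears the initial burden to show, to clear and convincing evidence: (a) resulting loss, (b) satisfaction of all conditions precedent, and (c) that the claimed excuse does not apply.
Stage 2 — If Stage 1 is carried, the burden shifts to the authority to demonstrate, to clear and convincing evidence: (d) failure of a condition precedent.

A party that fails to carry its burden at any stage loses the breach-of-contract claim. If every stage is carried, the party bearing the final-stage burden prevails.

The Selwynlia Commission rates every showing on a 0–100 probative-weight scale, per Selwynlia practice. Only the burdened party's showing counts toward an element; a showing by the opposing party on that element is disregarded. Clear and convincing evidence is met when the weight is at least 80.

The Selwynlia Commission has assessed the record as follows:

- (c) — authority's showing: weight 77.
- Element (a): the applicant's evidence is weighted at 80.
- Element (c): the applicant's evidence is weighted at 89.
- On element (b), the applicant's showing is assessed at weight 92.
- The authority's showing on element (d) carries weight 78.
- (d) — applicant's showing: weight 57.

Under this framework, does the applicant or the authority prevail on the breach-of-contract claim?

applicant

Stage 1 — burden on applicant; standard: clear and convincing evidence (weight is at least 80).
    (a): 80 ≥ 80 [met]
    (b): 92 ≥ 80 [met]
    (c): 89 (authority's 77 disregarded) ≥ 80 [met]
  The applicant carries Stage 1; the authority now bears the burden.
Stage 2 — burden on authority; standard: clear and convincing evidence (weight is at least 80).
    (d): 78 (applicant's 57 disregarded) < 80 [not met]
  Stage 2 not carried; the authority fails its burden.
The analysis ends at Stage 2; the applicant prevails.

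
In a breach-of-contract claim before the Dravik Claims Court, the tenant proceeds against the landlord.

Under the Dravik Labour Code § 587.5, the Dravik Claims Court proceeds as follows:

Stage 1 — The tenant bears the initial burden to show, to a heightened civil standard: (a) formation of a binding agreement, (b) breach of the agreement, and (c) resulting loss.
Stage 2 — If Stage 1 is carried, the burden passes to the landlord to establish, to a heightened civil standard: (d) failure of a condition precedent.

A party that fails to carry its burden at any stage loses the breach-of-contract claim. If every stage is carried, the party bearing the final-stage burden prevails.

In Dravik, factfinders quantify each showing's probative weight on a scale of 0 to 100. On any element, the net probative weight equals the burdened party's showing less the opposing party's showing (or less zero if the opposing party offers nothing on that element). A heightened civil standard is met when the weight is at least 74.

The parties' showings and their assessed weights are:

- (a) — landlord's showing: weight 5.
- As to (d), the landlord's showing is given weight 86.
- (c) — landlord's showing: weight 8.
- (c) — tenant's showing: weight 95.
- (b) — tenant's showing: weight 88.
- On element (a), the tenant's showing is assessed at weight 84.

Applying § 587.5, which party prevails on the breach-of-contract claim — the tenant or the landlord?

Stage 1 (tenant, a heightened civil standard, weight is at least 74): (a) net 84−5=79 ≥ 74 — meets; (b) 88 ≥ 74 — meets; (c) net 95−8=87 ≥ 74 — meets.
  Stage 1 carried; the burden shifts to the landlord.
Stage 2 (landlord, a heightened civil standard, weight is at least 74): (d) 86 ≥ 74 — meets.
  The landlord carries the last stage.
All stages carried — the landlord prevails.

landlord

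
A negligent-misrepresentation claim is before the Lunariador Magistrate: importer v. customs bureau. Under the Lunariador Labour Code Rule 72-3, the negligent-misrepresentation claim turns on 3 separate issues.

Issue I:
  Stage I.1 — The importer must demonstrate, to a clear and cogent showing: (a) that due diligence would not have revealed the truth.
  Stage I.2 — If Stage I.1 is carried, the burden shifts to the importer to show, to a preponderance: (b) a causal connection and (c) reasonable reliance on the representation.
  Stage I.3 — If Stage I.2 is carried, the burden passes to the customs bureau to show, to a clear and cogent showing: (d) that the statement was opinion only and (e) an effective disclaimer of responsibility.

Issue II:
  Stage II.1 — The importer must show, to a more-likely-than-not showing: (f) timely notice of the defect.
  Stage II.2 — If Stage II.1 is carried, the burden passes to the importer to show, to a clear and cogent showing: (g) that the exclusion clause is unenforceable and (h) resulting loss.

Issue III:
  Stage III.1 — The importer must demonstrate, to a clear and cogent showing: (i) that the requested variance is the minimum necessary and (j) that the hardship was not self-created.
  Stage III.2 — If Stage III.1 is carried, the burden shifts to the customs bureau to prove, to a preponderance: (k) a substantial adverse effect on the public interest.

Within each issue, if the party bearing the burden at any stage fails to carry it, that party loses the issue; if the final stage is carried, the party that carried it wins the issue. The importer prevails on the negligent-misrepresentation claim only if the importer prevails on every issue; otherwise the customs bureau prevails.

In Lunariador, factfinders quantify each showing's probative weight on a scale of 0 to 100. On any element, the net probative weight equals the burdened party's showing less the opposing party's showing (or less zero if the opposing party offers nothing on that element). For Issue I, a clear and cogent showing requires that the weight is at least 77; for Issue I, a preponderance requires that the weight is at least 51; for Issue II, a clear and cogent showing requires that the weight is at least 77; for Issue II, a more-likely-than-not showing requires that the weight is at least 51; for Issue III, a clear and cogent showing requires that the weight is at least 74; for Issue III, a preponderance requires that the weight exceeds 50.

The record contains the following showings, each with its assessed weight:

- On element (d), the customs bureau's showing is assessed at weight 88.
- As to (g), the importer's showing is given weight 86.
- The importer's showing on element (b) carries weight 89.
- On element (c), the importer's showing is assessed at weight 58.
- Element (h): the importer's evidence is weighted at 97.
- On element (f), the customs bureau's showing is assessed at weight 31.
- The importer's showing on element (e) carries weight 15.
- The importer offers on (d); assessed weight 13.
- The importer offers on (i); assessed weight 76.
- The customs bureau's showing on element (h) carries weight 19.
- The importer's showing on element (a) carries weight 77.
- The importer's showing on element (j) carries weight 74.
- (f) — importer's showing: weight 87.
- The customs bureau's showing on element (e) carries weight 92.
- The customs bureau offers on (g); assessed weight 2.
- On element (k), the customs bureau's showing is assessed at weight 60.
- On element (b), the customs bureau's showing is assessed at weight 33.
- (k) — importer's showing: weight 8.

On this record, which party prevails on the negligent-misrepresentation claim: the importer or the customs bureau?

— Issue I —
At Stage I.1 the importer must meet a clear and cogent showing (weight is at least 77): on (a) the weight is 77, which does reach 77, so (a) meets the standard.
  Stage I.1 carried; the burden remains with the importer.
At Stage I.2 the importer must meet a preponderance (weight is at least 51): on (b) the weight is 89 less the opposing 33 gives net 56, ≥ 51, so (b) meets the standard; on (c) the weight is 58, which does reach 51, so (c) meets the standard.
  All elements met. The burden passes to the customs bureau.
At Stage I.3 the customs bureau must meet a clear and cogent showing (weight is at least 77): on (d) the weight is 88 less the opposing 13 gives net 75, < 77, so (d) does not meet the standard; on (e) the weight is 92 less the opposing 15 gives net 77, which does reach 77, so (e) meets the standard.
  Not every element is met, so the customs bureau fails to carry Stage I.3.
The importer prevails on this issue.
— Issue II —
At Stage II.1 the importer must meet a more-likely-than-not showing (weight is at least 51): on (f) the weight is 87 less the opposing 31 gives net 56, which does reach 51, so (f) meets the standard.
  All elements met. The importer retains the burden for Stage II.2.
At Stage II.2 the importer must meet a clear and cogent showing (weight is at least 77): on (g) the weight is 86 less the opposing 2 gives net 84, which does reach 77, so (g) meets the standard; on (h) the weight is 97 less the opposing 19 gives net 78, which does reach 77, so (h) meets the standard.
  All elements met at the final stage.
With every stage satisfied, the importer prevails on this issue.
— Issue III —
At Stage III.1 the importer must meet a clear and cogent showing (weight is at least 74): on (i) the weight is 76, which does reach 74, so (i) meets the standard; on (j) the weight is 74, ≥ 74, so (j) meets the standard.
  All elements met. The burden passes to the customs bureau.
At Stage III.2 the customs bureau must meet a preponderance (weight exceeds 50): on (k) the weight is 60 less the opposing 8 gives net 52, > 50, so (k) meets the standard.
  Stage III.2 carried; the final stage is satisfied.
All stages carried — the customs bureau prevails on this issue.
Per-issue: Issue I → importer; Issue II → importer; Issue III → customs bureau. The importer must prevail on every issue; overall, the customs bureau prevails.

customs bureau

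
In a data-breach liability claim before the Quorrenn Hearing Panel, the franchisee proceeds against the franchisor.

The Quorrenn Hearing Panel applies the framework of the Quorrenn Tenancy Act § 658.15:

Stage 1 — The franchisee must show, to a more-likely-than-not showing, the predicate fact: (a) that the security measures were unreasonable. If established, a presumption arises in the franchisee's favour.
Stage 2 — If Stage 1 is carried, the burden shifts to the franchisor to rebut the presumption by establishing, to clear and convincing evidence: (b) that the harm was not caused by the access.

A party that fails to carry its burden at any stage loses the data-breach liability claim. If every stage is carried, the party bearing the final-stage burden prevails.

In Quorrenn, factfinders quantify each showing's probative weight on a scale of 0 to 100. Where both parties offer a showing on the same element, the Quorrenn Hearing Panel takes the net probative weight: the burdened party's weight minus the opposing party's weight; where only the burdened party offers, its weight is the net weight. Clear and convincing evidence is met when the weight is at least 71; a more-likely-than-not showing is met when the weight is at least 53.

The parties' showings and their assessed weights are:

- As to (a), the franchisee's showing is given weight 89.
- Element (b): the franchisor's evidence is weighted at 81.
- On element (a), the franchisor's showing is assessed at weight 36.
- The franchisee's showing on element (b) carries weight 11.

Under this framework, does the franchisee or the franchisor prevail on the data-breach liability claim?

franchisee

Stage 1 — burden on franchisee; standard: a more-likely-than-not showing (weight is at least 53).
    (a): 89 − 36 = 53 ≥ 53 [met]
  All elements met. The burden passes to the franchisor.
Stage 2 — burden on franchisor; standard: clear and convincing evidence (weight is at least 71).
    (b): 81 − 11 = 70 < 71 [not met]
  Not every element is met, so the franchisor fails to carry Stage 2.
The franchisee prevails.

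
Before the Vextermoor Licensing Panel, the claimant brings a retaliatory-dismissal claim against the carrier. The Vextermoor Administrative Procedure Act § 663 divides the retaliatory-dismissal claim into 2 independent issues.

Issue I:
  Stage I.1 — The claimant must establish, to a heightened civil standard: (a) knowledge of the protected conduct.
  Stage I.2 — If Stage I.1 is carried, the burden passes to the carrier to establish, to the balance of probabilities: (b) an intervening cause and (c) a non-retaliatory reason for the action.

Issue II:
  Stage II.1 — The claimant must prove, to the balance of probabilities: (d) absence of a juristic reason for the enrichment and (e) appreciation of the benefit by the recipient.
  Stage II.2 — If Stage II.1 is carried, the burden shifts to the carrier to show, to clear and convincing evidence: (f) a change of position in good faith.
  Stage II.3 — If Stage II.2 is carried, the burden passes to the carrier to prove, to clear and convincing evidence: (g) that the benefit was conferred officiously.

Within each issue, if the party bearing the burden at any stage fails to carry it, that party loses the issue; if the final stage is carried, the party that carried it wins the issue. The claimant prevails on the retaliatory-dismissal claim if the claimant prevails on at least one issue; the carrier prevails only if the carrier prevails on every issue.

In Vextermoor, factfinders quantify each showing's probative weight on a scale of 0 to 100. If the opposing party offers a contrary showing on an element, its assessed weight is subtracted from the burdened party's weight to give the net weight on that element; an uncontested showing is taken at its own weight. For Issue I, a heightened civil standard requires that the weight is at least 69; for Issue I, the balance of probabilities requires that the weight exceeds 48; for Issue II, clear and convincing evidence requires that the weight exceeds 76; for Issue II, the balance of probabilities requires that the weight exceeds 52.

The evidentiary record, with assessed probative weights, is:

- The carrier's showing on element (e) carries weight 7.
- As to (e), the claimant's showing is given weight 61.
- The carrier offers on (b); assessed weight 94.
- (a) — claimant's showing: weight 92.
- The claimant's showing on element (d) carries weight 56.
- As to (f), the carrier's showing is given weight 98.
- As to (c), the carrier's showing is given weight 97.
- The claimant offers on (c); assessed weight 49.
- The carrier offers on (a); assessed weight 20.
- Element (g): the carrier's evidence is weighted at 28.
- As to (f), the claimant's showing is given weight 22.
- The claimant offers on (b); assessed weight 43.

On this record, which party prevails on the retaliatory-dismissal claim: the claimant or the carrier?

— Issue I —
Stage I.1 — burden on claimant; standard: a heightened civil standard (weight is at least 69).
    (a): 92 − 20 = 72 ≥ 69 [met]
  Stage I.1 is satisfied; the onus moves to the carrier.
Stage I.2 — burden on carrier; standard: the balance of probabilities (weight exceeds 48).
    (b): 94 − 43 = 51 > 48 [met]
    (c): 97 − 49 = 48 ≤ 48 [not met]
  The carrier does not carry Stage I.2.
The claimant prevails on this issue.
— Issue II —
Stage II.1 (claimant, the balance of probabilities, weight exceeds 52): (d) 56 > 52 — meets; (e) net 61−7=54 > 52 — meets.
  Stage II.1 is satisfied; the onus moves to the carrier.
Stage II.2 (carrier, clear and convincing evidence, weight exceeds 76): (f) net 98−22=76 ≤ 76 — fails.
  The carrier does not carry Stage II.2.
The analysis ends at Stage II.2; the claimant prevails on this issue.
Per-issue: Issue I → claimant; Issue II → claimant. The claimant must prevail on at least one issue; overall, the claimant prevails.

claimant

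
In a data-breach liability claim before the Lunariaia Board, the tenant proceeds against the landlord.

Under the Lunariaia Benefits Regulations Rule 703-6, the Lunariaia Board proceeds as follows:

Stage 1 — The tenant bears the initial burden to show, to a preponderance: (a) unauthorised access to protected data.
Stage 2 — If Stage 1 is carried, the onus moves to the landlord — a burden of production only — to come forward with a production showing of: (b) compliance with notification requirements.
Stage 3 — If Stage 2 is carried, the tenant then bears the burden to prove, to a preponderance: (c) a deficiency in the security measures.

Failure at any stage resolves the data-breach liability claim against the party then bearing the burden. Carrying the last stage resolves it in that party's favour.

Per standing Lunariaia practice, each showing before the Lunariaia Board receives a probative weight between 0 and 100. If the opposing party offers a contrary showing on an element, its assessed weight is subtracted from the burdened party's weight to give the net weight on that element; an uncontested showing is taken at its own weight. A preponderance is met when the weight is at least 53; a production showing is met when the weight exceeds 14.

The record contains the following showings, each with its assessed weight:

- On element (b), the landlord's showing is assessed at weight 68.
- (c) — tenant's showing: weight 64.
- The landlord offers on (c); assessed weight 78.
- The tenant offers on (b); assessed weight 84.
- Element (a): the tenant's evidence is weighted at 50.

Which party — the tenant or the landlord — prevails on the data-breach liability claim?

landlord

At Stage 1 the tenant must meet a preponderance (weight is at least 53): on (a) the weight is 50, < 53, so (a) does not meet the standard.
  Not every element is met, so the tenant fails to carry Stage 1.
So the landlord prevails.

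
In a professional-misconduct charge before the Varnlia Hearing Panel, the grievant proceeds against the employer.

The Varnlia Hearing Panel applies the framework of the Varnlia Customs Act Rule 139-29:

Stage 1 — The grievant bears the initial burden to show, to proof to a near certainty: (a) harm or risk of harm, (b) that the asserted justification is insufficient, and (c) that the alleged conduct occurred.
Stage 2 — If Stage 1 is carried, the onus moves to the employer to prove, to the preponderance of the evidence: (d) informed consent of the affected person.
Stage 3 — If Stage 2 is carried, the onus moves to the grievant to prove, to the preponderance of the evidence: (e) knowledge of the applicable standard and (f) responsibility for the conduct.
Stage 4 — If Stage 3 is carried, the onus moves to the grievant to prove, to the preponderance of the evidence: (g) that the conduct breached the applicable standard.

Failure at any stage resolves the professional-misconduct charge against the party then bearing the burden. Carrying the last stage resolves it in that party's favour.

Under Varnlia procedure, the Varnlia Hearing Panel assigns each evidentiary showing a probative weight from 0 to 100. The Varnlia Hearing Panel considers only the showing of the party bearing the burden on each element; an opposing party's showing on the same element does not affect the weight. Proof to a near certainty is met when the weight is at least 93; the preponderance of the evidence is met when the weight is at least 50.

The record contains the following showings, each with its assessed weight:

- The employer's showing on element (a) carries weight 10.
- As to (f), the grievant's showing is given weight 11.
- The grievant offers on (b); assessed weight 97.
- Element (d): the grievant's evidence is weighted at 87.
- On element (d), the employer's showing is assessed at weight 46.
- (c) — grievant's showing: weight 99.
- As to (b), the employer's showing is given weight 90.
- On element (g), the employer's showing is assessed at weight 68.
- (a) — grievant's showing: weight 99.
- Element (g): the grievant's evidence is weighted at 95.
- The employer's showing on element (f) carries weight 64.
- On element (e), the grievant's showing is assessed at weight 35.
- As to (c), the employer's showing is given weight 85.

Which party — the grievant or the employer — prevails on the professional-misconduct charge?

grievant

Stage 1 (grievant, proof to a near certainty, weight is at least 93): (a) 99 (employer's 10 disregarded) ≥ 93 — meets; (b) 97 (employer's 90 disregarded) ≥ 93 — meets; (c) 99 (employer's 85 disregarded) ≥ 93 — meets.
  The grievant carries Stage 1; the employer now bears the burden.
Stage 2 (employer, the preponderance of the evidence, weight is at least 50): (d) 46 (grievant's 87 disregarded) < 50 — fails.
  The employer does not carry Stage 2.
The grievant prevails.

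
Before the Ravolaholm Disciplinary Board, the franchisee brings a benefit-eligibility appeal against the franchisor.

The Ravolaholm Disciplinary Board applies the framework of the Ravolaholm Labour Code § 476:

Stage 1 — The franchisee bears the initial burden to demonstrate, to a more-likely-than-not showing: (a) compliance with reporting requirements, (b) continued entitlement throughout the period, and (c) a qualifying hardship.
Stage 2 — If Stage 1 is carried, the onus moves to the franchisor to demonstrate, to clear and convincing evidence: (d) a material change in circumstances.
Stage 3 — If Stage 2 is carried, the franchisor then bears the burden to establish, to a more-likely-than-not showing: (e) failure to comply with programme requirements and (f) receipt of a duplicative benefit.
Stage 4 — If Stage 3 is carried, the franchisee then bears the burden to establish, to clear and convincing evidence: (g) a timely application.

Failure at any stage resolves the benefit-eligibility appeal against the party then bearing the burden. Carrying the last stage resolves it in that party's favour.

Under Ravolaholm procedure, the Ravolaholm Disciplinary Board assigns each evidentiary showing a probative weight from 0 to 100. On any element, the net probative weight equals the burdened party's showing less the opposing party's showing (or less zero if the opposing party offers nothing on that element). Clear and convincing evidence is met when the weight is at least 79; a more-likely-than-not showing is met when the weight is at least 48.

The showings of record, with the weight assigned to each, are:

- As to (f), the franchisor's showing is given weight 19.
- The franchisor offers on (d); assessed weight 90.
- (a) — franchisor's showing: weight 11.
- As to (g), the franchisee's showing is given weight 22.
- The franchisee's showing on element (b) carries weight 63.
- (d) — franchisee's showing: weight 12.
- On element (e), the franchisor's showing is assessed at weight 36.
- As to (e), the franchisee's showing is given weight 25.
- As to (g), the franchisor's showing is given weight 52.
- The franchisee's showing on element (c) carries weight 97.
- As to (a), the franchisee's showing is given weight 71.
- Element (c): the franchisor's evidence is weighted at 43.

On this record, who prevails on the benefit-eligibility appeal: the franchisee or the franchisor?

franchisee

At Stage 1 the franchisee must meet a more-likely-than-not showing (weight is at least 48): on (a) the weight is 71 less the opposing 11 gives net 60, ≥ 48, so (a) meets the standard; on (b) the weight is 63, which does reach 48, so (b) meets the standard; on (c) the weight is 97 less the opposing 43 gives net 54, which does reach 48, so (c) meets the standard.
  Stage 1 is satisfied; the onus moves to the franchisor.
At Stage 2 the franchisor must meet clear and convincing evidence (weight is at least 79): on (d) the weight is 90 less the opposing 12 gives net 78, < 79, so (d) does not meet the standard.
  Not every element is met, so the franchisor fails to carry Stage 2.
The analysis ends at Stage 2; the franchisee prevails.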